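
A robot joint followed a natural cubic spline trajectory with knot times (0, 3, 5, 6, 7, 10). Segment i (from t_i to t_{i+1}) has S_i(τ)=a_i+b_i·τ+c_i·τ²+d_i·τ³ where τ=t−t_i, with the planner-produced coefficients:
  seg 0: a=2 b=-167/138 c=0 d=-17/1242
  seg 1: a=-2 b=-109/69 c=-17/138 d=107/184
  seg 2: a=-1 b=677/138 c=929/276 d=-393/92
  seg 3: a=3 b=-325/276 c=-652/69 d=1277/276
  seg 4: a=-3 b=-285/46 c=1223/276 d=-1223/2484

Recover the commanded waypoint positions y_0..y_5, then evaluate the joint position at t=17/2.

y_0=2 y_1=-2 y_2=-1 y_3=3 y_4=-3 y_5=5
S(17/2) = -2933/736

y_0 = S_0(0) = a_0 = 2
y_1 = S_1(0) = a_1 = -2
y_2 = S_2(0) = a_2 = -1
y_3 = S_3(0) = a_3 = 3
y_4 = S_4(0) = a_4 = -3
y_5 = S_4(3) = 5
t_q=17/2 is in segment 4 (τ=3/2); S_4(τ)=-2933/736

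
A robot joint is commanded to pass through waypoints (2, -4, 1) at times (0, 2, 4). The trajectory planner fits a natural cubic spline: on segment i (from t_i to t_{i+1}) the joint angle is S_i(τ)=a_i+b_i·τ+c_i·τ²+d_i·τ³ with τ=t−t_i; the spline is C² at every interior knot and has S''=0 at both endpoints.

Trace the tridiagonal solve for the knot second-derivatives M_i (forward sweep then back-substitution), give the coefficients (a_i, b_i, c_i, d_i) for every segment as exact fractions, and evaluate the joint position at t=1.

  seg 0: a=2 b=-35/8 c=0 d=11/32
  seg 1: a=-4 b=-1/4 c=33/16 d=-11/32
S(1) = -65/32

Δ: Δ0=-3, Δ1=5/2
row 1: diag=8, rhs=33; c'=1/4, d'=33/8
back: M1=33/8
M: M0=0, M1=33/8, M2=0
seg 0: a=2, c=M0/2=0, d=(M1−M0)/(6·2)=11/32, b=Δ0−h0·(2M0+M1)/6=-35/8
seg 1: a=-4, c=M1/2=33/16, d=(M2−M1)/(6·2)=-11/32, b=Δ1−h1·(2M1+M2)/6=-1/4
t_q=1 → seg 0, τ=1; S=2+-35/8·τ+0·τ²+11/32·τ³=-65/32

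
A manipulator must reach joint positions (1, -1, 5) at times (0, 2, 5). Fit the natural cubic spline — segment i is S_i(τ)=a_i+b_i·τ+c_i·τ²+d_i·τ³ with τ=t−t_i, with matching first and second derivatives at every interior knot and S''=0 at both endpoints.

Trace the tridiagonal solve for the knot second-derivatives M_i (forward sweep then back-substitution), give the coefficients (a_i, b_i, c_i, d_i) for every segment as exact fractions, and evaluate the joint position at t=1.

Δ: Δ0=-1, Δ1=2
row 1: diag=10, rhs=18; c'=3/10, d'=9/5
back: M1=9/5
M: M0=0, M1=9/5, M2=0
seg 0: a=1, c=M0/2=0, d=(M1−M0)/(6·2)=3/20, b=Δ0−h0·(2M0+M1)/6=-8/5
seg 1: a=-1, c=M1/2=9/10, d=(M2−M1)/(6·3)=-1/10, b=Δ1−h1·(2M1+M2)/6=1/5
t_q=1 → seg 0, τ=1; S=1+-8/5·τ+0·τ²+3/20·τ³=-9/20

  seg 0: a=1 b=-8/5 c=0 d=3/20
  seg 1: a=-1 b=1/5 c=9/10 d=-1/10
S(1) = -9/20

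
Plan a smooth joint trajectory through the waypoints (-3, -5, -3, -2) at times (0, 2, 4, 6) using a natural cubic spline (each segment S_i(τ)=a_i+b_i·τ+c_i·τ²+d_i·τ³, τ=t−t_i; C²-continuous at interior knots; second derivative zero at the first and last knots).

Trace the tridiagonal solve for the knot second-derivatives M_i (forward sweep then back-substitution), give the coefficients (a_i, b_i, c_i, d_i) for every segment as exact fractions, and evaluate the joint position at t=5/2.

Δ: Δ0=-1, Δ1=1, Δ2=1/2
row 1: diag=8, rhs=12; c'=1/4, d'=3/2
row 2: denom=8−2·1/4=15/2; d'=(-3−2·3/2)/(15/2)=-4/5
back: M2=-4/5
back: M1=3/2−1/4·-4/5=17/10
M: M0=0, M1=17/10, M2=-4/5, M3=0
seg 0: a=-3, c=M0/2=0, d=(M1−M0)/(6·2)=17/120, b=Δ0−h0·(2M0+M1)/6=-47/30
seg 1: a=-5, c=M1/2=17/20, d=(M2−M1)/(6·2)=-5/24, b=Δ1−h1·(2M1+M2)/6=2/15
seg 2: a=-3, c=M2/2=-2/5, d=(M3−M2)/(6·2)=1/15, b=Δ2−h2·(2M2+M3)/6=31/30
t_q=5/2 → seg 1, τ=1/2; S=-5+2/15·τ+17/20·τ²+-5/24·τ³=-1519/320

  seg 0: a=-3 b=-47/30 c=0 d=17/120
  seg 1: a=-5 b=2/15 c=17/20 d=-5/24
  seg 2: a=-3 b=31/30 c=-2/5 d=1/15
S(5/2) = -1519/320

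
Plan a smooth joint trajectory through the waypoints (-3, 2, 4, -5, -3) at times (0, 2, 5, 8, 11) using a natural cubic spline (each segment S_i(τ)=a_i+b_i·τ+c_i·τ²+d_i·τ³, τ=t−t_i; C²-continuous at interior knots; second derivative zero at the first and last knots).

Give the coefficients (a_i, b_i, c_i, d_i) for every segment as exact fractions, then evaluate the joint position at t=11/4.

Δ: Δ0=5/2, Δ1=2/3, Δ2=-3, Δ3=2/3
row 1: diag=10, rhs=-11; c'=3/10, d'=-11/10
row 2: denom=12−3·3/10=111/10; d'=(-22−3·-11/10)/(111/10)=-187/111
row 3: denom=12−3·10/37=414/37; d'=(22−3·-187/111)/(414/37)=1001/414
back: M3=1001/414
back: M2=-187/111−10/37·1001/414=-484/207
back: M1=-11/10−3/10·-484/207=-55/138
M: M0=0, M1=-55/138, M2=-484/207, M3=1001/414, M4=0
seg 0: a=-3, c=M0/2=0, d=(M1−M0)/(6·2)=-55/1656, b=Δ0−h0·(2M0+M1)/6=545/207
seg 1: a=2, c=M1/2=-55/276, d=(M2−M1)/(6·3)=-803/7452, b=Δ1−h1·(2M1+M2)/6=925/414
seg 2: a=4, c=M2/2=-242/207, d=(M3−M2)/(6·3)=1969/7452, b=Δ2−h2·(2M2+M3)/6=-1549/828
seg 3: a=-5, c=M3/2=1001/828, d=(M4−M3)/(6·3)=-1001/7452, b=Δ3−h3·(2M3+M4)/6=-725/414
t_q=11/4 → seg 1, τ=3/4; S=2+925/414·τ+-55/276·τ²+-803/7452·τ³=20715/5888

  seg 0: a=-3 b=545/207 c=0 d=-55/1656
  seg 1: a=2 b=925/414 c=-55/276 d=-803/7452
  seg 2: a=4 b=-1549/828 c=-242/207 d=1969/7452
  seg 3: a=-5 b=-725/414 c=1001/828 d=-1001/7452
S(11/4) = 20715/5888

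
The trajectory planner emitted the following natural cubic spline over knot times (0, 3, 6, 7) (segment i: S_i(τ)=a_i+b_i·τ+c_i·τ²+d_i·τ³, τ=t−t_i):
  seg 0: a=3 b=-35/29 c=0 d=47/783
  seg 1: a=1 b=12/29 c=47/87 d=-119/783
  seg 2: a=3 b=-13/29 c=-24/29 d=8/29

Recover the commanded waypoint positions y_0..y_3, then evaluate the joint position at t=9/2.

y_0=3 y_1=1 y_2=3 y_3=2
S(9/2) = 539/232

y_0 = S_0(0) = a_0 = 3
y_1 = S_1(0) = a_1 = 1
y_2 = S_2(0) = a_2 = 3
y_3 = S_2(1) = 2
t_q=9/2 is in segment 1 (τ=3/2); S_1(τ)=539/232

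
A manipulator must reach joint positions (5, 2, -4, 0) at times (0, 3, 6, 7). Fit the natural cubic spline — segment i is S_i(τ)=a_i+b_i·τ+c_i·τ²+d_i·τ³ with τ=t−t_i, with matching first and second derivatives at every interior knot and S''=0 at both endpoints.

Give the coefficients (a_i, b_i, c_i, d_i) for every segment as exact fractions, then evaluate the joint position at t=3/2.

Δ: Δ0=-1, Δ1=-2, Δ2=4
row 1: diag=12, rhs=-6; c'=1/4, d'=-1/2
row 2: denom=8−3·1/4=29/4; d'=(36−3·-1/2)/(29/4)=150/29
back: M2=150/29
back: M1=-1/2−1/4·150/29=-52/29
M: M0=0, M1=-52/29, M2=150/29, M3=0
seg 0: a=5, c=M0/2=0, d=(M1−M0)/(6·3)=-26/261, b=Δ0−h0·(2M0+M1)/6=-3/29
seg 1: a=2, c=M1/2=-26/29, d=(M2−M1)/(6·3)=101/261, b=Δ1−h1·(2M1+M2)/6=-81/29
seg 2: a=-4, c=M2/2=75/29, d=(M3−M2)/(6·1)=-25/29, b=Δ2−h2·(2M2+M3)/6=66/29
t_q=3/2 → seg 0, τ=3/2; S=5+-3/29·τ+0·τ²+-26/261·τ³=523/116

  seg 0: a=5 b=-3/29 c=0 d=-26/261
  seg 1: a=2 b=-81/29 c=-26/29 d=101/261
  seg 2: a=-4 b=66/29 c=75/29 d=-25/29
S(3/2) = 523/116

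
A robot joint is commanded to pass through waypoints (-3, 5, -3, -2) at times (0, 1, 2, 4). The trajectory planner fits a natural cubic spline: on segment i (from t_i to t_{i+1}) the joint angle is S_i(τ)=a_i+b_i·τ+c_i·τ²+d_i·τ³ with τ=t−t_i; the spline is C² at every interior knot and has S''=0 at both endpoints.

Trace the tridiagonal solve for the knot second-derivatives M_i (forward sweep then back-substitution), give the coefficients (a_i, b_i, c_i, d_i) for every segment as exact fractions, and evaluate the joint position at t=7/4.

Δ: Δ0=8, Δ1=-8, Δ2=1/2
row 1: diag=4, rhs=-96; c'=1/4, d'=-24
row 2: denom=6−1·1/4=23/4; d'=(51−1·-24)/(23/4)=300/23
back: M2=300/23
back: M1=-24−1/4·300/23=-627/23
M: M0=0, M1=-627/23, M2=300/23, M3=0
seg 0: a=-3, c=M0/2=0, d=(M1−M0)/(6·1)=-209/46, b=Δ0−h0·(2M0+M1)/6=577/46
seg 1: a=5, c=M1/2=-627/46, d=(M2−M1)/(6·1)=309/46, b=Δ1−h1·(2M1+M2)/6=-25/23
seg 2: a=-3, c=M2/2=150/23, d=(M3−M2)/(6·2)=-25/23, b=Δ2−h2·(2M2+M3)/6=-377/46
t_q=7/4 → seg 1, τ=3/4; S=5+-25/23·τ+-627/46·τ²+309/46·τ³=-83/128

  seg 0: a=-3 b=577/46 c=0 d=-209/46
  seg 1: a=5 b=-25/23 c=-627/46 d=309/46
  seg 2: a=-3 b=-377/46 c=150/23 d=-25/23
S(7/4) = -83/128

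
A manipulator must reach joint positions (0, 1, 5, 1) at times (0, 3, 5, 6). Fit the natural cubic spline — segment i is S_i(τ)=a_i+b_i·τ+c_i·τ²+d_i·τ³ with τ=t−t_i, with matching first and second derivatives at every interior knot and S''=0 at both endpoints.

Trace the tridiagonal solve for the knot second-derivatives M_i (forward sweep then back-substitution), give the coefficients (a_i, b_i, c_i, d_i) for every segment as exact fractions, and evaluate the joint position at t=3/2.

  seg 0: a=0 b=-71/84 c=0 d=11/84
  seg 1: a=1 b=113/42 c=33/28 d=-16/21
  seg 2: a=5 b=-73/42 c=-95/28 d=95/84
S(3/2) = -185/224

Δ: Δ0=1/3, Δ1=2, Δ2=-4
row 1: diag=10, rhs=10; c'=1/5, d'=1
row 2: denom=6−2·1/5=28/5; d'=(-36−2·1)/(28/5)=-95/14
back: M2=-95/14
back: M1=1−1/5·-95/14=33/14
M: M0=0, M1=33/14, M2=-95/14, M3=0
seg 0: a=0, c=M0/2=0, d=(M1−M0)/(6·3)=11/84, b=Δ0−h0·(2M0+M1)/6=-71/84
seg 1: a=1, c=M1/2=33/28, d=(M2−M1)/(6·2)=-16/21, b=Δ1−h1·(2M1+M2)/6=113/42
seg 2: a=5, c=M2/2=-95/28, d=(M3−M2)/(6·1)=95/84, b=Δ2−h2·(2M2+M3)/6=-73/42
t_q=3/2 → seg 0, τ=3/2; S=0+-71/84·τ+0·τ²+11/84·τ³=-185/224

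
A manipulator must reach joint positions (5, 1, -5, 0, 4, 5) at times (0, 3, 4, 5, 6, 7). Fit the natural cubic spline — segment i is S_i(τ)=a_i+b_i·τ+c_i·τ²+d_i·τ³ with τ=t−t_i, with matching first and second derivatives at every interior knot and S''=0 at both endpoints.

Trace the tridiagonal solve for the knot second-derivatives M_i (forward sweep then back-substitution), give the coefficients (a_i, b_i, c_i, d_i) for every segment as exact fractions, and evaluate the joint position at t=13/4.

Δ: Δ0=-4/3, Δ1=-6, Δ2=5, Δ3=4, Δ4=1
row 1: diag=8, rhs=-28; c'=1/8, d'=-7/2
row 2: denom=4−1·1/8=31/8; d'=(66−1·-7/2)/(31/8)=556/31
row 3: denom=4−1·8/31=116/31; d'=(-6−1·556/31)/(116/31)=-371/58
row 4: denom=4−1·31/116=433/116; d'=(-18−1·-371/58)/(433/116)=-1346/433
back: M4=-1346/433
back: M3=-371/58−31/116·-1346/433=-2410/433
back: M2=556/31−8/31·-2410/433=8388/433
back: M1=-7/2−1/8·8388/433=-2564/433
M: M0=0, M1=-2564/433, M2=8388/433, M3=-2410/433, M4=-1346/433, M5=0
seg 0: a=5, c=M0/2=0, d=(M1−M0)/(6·3)=-1282/3897, b=Δ0−h0·(2M0+M1)/6=2114/1299
seg 1: a=1, c=M1/2=-1282/433, d=(M2−M1)/(6·1)=5476/1299, b=Δ1−h1·(2M1+M2)/6=-9424/1299
seg 2: a=-5, c=M2/2=4194/433, d=(M3−M2)/(6·1)=-5399/1299, b=Δ2−h2·(2M2+M3)/6=-688/1299
seg 3: a=0, c=M3/2=-1205/433, d=(M4−M3)/(6·1)=532/1299, b=Δ3−h3·(2M3+M4)/6=8279/1299
seg 4: a=4, c=M4/2=-673/433, d=(M5−M4)/(6·1)=673/1299, b=Δ4−h4·(2M4+M5)/6=2645/1299
t_q=13/4 → seg 1, τ=1/4; S=1+-9424/1299·τ+-1282/433·τ²+5476/1299·τ³=-6463/6928

  seg 0: a=5 b=2114/1299 c=0 d=-1282/3897
  seg 1: a=1 b=-9424/1299 c=-1282/433 d=5476/1299
  seg 2: a=-5 b=-688/1299 c=4194/433 d=-5399/1299
  seg 3: a=0 b=8279/1299 c=-1205/433 d=532/1299
  seg 4: a=4 b=2645/1299 c=-673/433 d=673/1299
S(13/4) = -6463/6928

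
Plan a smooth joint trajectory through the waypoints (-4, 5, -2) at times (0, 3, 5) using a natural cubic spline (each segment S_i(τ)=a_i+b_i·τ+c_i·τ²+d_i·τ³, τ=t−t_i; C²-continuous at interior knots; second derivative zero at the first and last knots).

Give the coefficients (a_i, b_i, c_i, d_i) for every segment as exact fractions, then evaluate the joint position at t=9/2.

Δ: Δ0=3, Δ1=-7/2
row 1: diag=10, rhs=-39; c'=1/5, d'=-39/10
back: M1=-39/10
M: M0=0, M1=-39/10, M2=0
seg 0: a=-4, c=M0/2=0, d=(M1−M0)/(6·3)=-13/60, b=Δ0−h0·(2M0+M1)/6=99/20
seg 1: a=5, c=M1/2=-39/20, d=(M2−M1)/(6·2)=13/40, b=Δ1−h1·(2M1+M2)/6=-9/10
t_q=9/2 → seg 1, τ=3/2; S=5+-9/10·τ+-39/20·τ²+13/40·τ³=23/64

  seg 0: a=-4 b=99/20 c=0 d=-13/60
  seg 1: a=5 b=-9/10 c=-39/20 d=13/40
S(9/2) = 23/64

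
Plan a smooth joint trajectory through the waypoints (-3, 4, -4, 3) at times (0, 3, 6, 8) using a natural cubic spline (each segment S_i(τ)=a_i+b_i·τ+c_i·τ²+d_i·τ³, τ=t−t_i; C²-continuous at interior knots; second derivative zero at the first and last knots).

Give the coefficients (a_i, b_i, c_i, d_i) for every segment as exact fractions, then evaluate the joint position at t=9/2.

Δ: Δ0=7/3, Δ1=-8/3, Δ2=7/2
row 1: diag=12, rhs=-30; c'=1/4, d'=-5/2
row 2: denom=10−3·1/4=37/4; d'=(37−3·-5/2)/(37/4)=178/37
back: M2=178/37
back: M1=-5/2−1/4·178/37=-137/37
M: M0=0, M1=-137/37, M2=178/37, M3=0
seg 0: a=-3, c=M0/2=0, d=(M1−M0)/(6·3)=-137/666, b=Δ0−h0·(2M0+M1)/6=929/222
seg 1: a=4, c=M1/2=-137/74, d=(M2−M1)/(6·3)=35/74, b=Δ1−h1·(2M1+M2)/6=-152/111
seg 2: a=-4, c=M2/2=89/37, d=(M3−M2)/(6·2)=-89/222, b=Δ2−h2·(2M2+M3)/6=65/222
t_q=9/2 → seg 1, τ=3/2; S=4+-152/111·τ+-137/74·τ²+35/74·τ³=-369/592

  seg 0: a=-3 b=929/222 c=0 d=-137/666
  seg 1: a=4 b=-152/111 c=-137/74 d=35/74
  seg 2: a=-4 b=65/222 c=89/37 d=-89/222
S(9/2) = -369/592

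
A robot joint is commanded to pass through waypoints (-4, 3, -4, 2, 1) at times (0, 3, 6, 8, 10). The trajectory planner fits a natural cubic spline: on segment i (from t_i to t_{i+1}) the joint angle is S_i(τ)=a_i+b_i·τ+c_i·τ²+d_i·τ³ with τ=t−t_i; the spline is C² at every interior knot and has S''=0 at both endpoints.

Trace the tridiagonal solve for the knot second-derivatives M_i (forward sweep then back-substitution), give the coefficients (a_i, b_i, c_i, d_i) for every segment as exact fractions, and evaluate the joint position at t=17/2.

Δ: Δ0=7/3, Δ1=-7/3, Δ2=3, Δ3=-1/2
row 1: diag=12, rhs=-28; c'=1/4, d'=-7/3
row 2: denom=10−3·1/4=37/4; d'=(32−3·-7/3)/(37/4)=156/37
row 3: denom=8−2·8/37=280/37; d'=(-21−2·156/37)/(280/37)=-1089/280
back: M3=-1089/280
back: M2=156/37−8/37·-1089/280=177/35
back: M1=-7/3−1/4·177/35=-1511/420
M: M0=0, M1=-1511/420, M2=177/35, M3=-1089/280, M4=0
seg 0: a=-4, c=M0/2=0, d=(M1−M0)/(6·3)=-1511/7560, b=Δ0−h0·(2M0+M1)/6=1157/280
seg 1: a=3, c=M1/2=-1511/840, d=(M2−M1)/(6·3)=727/1512, b=Δ1−h1·(2M1+M2)/6=-177/140
seg 2: a=-4, c=M2/2=177/70, d=(M3−M2)/(6·2)=-167/224, b=Δ2−h2·(2M2+M3)/6=37/40
seg 3: a=2, c=M3/2=-1089/560, d=(M4−M3)/(6·2)=363/1120, b=Δ3−h3·(2M3+M4)/6=293/140
t_q=17/2 → seg 3, τ=1/2; S=2+293/140·τ+-1089/560·τ²+363/1120·τ³=3329/1280

  seg 0: a=-4 b=1157/280 c=0 d=-1511/7560
  seg 1: a=3 b=-177/140 c=-1511/840 d=727/1512
  seg 2: a=-4 b=37/40 c=177/70 d=-167/224
  seg 3: a=2 b=293/140 c=-1089/560 d=363/1120
S(17/2) = 3329/1280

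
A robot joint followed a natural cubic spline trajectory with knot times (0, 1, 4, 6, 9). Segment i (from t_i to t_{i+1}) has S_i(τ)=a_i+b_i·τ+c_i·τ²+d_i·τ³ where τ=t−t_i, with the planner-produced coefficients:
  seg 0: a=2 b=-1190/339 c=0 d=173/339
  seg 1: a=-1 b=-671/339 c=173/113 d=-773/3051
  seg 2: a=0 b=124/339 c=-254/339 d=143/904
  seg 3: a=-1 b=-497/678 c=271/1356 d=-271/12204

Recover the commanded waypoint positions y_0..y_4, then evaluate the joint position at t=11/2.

y_0=2 y_1=-1 y_2=0 y_3=-1 y_4=-2
S(11/2) = -4363/7232

y_0 = S_0(0) = a_0 = 2
y_1 = S_1(0) = a_1 = -1
y_2 = S_2(0) = a_2 = 0
y_3 = S_3(0) = a_3 = -1
y_4 = S_3(3) = -2
t_q=11/2 is in segment 2 (τ=3/2); S_2(τ)=-4363/7232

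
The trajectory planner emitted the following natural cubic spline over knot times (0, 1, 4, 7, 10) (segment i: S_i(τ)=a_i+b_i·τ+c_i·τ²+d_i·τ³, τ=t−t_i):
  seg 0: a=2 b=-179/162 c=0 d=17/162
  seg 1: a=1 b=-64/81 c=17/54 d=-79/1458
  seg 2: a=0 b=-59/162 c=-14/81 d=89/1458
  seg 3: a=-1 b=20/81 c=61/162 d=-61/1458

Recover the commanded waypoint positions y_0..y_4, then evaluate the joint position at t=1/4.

y_0=2 y_1=1 y_2=0 y_3=-1 y_4=2
S(1/4) = 5963/3456

y_0 = S_0(0) = a_0 = 2
y_1 = S_1(0) = a_1 = 1
y_2 = S_2(0) = a_2 = 0
y_3 = S_3(0) = a_3 = -1
y_4 = S_3(3) = 2
t_q=1/4 is in segment 0 (τ=1/4); S_0(τ)=5963/3456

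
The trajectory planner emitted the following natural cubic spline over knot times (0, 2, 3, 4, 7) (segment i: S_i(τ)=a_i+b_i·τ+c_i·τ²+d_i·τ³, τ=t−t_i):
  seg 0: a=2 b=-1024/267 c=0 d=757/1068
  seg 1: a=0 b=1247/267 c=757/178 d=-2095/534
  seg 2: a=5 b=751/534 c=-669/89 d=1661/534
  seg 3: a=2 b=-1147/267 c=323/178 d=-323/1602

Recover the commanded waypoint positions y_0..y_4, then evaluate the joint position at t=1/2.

y_0 = S_0(0) = a_0 = 2
y_1 = S_1(0) = a_1 = 0
y_2 = S_2(0) = a_2 = 5
y_3 = S_3(0) = a_3 = 2
y_4 = S_3(3) = 0
t_q=1/2 is in segment 0 (τ=1/2); S_0(τ)=487/2848

y_0=2 y_1=0 y_2=5 y_3=2 y_4=0
S(1/2) = 487/2848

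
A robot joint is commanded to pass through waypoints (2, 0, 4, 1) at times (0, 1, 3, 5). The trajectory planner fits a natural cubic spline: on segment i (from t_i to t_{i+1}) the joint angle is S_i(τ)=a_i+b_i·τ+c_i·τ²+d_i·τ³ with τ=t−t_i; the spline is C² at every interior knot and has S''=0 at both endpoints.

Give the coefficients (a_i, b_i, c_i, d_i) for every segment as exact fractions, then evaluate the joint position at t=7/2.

  seg 0: a=2 b=-127/44 c=0 d=39/44
  seg 1: a=0 b=-5/22 c=117/44 d=-17/22
  seg 2: a=4 b=25/22 c=-87/44 d=29/88
S(7/2) = 2897/704

Δ: Δ0=-2, Δ1=2, Δ2=-3/2
row 1: diag=6, rhs=24; c'=1/3, d'=4
row 2: denom=8−2·1/3=22/3; d'=(-21−2·4)/(22/3)=-87/22
back: M2=-87/22
back: M1=4−1/3·-87/22=117/22
M: M0=0, M1=117/22, M2=-87/22, M3=0
seg 0: a=2, c=M0/2=0, d=(M1−M0)/(6·1)=39/44, b=Δ0−h0·(2M0+M1)/6=-127/44
seg 1: a=0, c=M1/2=117/44, d=(M2−M1)/(6·2)=-17/22, b=Δ1−h1·(2M1+M2)/6=-5/22
seg 2: a=4, c=M2/2=-87/44, d=(M3−M2)/(6·2)=29/88, b=Δ2−h2·(2M2+M3)/6=25/22
t_q=7/2 → seg 2, τ=1/2; S=4+25/22·τ+-87/44·τ²+29/88·τ³=2897/704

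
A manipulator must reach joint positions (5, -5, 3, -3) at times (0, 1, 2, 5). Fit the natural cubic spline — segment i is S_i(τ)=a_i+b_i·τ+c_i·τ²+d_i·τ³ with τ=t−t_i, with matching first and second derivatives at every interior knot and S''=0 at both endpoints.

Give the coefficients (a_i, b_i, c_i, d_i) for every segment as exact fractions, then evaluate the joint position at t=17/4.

Δ: Δ0=-10, Δ1=8, Δ2=-2
row 1: diag=4, rhs=108; c'=1/4, d'=27
row 2: denom=8−1·1/4=31/4; d'=(-60−1·27)/(31/4)=-348/31
back: M2=-348/31
back: M1=27−1/4·-348/31=924/31
M: M0=0, M1=924/31, M2=-348/31, M3=0
seg 0: a=5, c=M0/2=0, d=(M1−M0)/(6·1)=154/31, b=Δ0−h0·(2M0+M1)/6=-464/31
seg 1: a=-5, c=M1/2=462/31, d=(M2−M1)/(6·1)=-212/31, b=Δ1−h1·(2M1+M2)/6=-2/31
seg 2: a=3, c=M2/2=-174/31, d=(M3−M2)/(6·3)=58/93, b=Δ2−h2·(2M2+M3)/6=286/31
t_q=17/4 → seg 2, τ=9/4; S=3+286/31·τ+-174/31·τ²+58/93·τ³=2427/992

  seg 0: a=5 b=-464/31 c=0 d=154/31
  seg 1: a=-5 b=-2/31 c=462/31 d=-212/31
  seg 2: a=3 b=286/31 c=-174/31 d=58/93
S(17/4) = 2427/992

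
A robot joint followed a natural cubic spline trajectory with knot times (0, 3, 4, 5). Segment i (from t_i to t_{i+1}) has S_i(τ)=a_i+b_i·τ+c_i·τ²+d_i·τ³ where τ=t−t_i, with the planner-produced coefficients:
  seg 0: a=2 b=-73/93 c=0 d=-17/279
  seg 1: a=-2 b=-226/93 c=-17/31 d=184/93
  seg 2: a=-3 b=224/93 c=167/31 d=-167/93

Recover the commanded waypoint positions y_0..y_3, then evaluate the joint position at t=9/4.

y_0=2 y_1=-2 y_2=-3 y_3=3
S(9/4) = -913/1984

y_0 = S_0(0) = a_0 = 2
y_1 = S_1(0) = a_1 = -2
y_2 = S_2(0) = a_2 = -3
y_3 = S_2(1) = 3
t_q=9/4 is in segment 0 (τ=9/4); S_0(τ)=-913/1984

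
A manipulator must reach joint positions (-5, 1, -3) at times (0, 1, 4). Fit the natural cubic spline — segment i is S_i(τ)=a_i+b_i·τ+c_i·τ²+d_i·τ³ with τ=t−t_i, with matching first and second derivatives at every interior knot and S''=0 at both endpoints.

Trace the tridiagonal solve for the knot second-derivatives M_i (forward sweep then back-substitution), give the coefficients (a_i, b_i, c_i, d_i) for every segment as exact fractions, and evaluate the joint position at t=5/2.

  seg 0: a=-5 b=83/12 c=0 d=-11/12
  seg 1: a=1 b=25/6 c=-11/4 d=11/36
S(5/2) = 67/32

Δ: Δ0=6, Δ1=-4/3
row 1: diag=8, rhs=-44; c'=3/8, d'=-11/2
back: M1=-11/2
M: M0=0, M1=-11/2, M2=0
seg 0: a=-5, c=M0/2=0, d=(M1−M0)/(6·1)=-11/12, b=Δ0−h0·(2M0+M1)/6=83/12
seg 1: a=1, c=M1/2=-11/4, d=(M2−M1)/(6·3)=11/36, b=Δ1−h1·(2M1+M2)/6=25/6
t_q=5/2 → seg 1, τ=3/2; S=1+25/6·τ+-11/4·τ²+11/36·τ³=67/32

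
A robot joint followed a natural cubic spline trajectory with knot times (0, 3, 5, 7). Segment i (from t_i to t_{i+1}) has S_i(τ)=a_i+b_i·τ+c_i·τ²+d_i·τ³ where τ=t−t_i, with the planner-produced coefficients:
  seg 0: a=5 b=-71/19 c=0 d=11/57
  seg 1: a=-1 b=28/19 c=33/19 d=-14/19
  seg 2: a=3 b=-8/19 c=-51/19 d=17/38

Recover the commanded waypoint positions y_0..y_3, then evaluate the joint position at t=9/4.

y_0=5 y_1=-1 y_2=3 y_3=-5
S(9/4) = -1471/1216

y_0 = S_0(0) = a_0 = 5
y_1 = S_1(0) = a_1 = -1
y_2 = S_2(0) = a_2 = 3
y_3 = S_2(2) = -5
t_q=9/4 is in segment 0 (τ=9/4); S_0(τ)=-1471/1216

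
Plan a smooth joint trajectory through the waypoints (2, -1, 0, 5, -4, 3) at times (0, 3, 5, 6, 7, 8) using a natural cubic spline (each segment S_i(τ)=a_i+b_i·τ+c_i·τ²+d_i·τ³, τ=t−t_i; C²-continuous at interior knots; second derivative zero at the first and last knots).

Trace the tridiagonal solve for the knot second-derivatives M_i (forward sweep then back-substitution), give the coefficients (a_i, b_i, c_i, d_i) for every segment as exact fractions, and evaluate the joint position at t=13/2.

Δ: Δ0=-1, Δ1=1/2, Δ2=5, Δ3=-9, Δ4=7
row 1: diag=10, rhs=9; c'=1/5, d'=9/10
row 2: denom=6−2·1/5=28/5; d'=(27−2·9/10)/(28/5)=9/2
row 3: denom=4−1·5/28=107/28; d'=(-84−1·9/2)/(107/28)=-2478/107
row 4: denom=4−1·28/107=400/107; d'=(96−1·-2478/107)/(400/107)=255/8
back: M4=255/8
back: M3=-2478/107−28/107·255/8=-63/2
back: M2=9/2−5/28·-63/2=81/8
back: M1=9/10−1/5·81/8=-9/8
M: M0=0, M1=-9/8, M2=81/8, M3=-63/2, M4=255/8, M5=0
seg 0: a=2, c=M0/2=0, d=(M1−M0)/(6·3)=-1/16, b=Δ0−h0·(2M0+M1)/6=-7/16
seg 1: a=-1, c=M1/2=-9/16, d=(M2−M1)/(6·2)=15/16, b=Δ1−h1·(2M1+M2)/6=-17/8
seg 2: a=0, c=M2/2=81/16, d=(M3−M2)/(6·1)=-111/16, b=Δ2−h2·(2M2+M3)/6=55/8
seg 3: a=5, c=M3/2=-63/4, d=(M4−M3)/(6·1)=169/16, b=Δ3−h3·(2M3+M4)/6=-61/16
seg 4: a=-4, c=M4/2=255/16, d=(M5−M4)/(6·1)=-85/16, b=Δ4−h4·(2M4+M5)/6=-29/8
t_q=13/2 → seg 3, τ=1/2; S=5+-61/16·τ+-63/4·τ²+169/16·τ³=61/128

  seg 0: a=2 b=-7/16 c=0 d=-1/16
  seg 1: a=-1 b=-17/8 c=-9/16 d=15/16
  seg 2: a=0 b=55/8 c=81/16 d=-111/16
  seg 3: a=5 b=-61/16 c=-63/4 d=169/16
  seg 4: a=-4 b=-29/8 c=255/16 d=-85/16
S(13/2) = 61/128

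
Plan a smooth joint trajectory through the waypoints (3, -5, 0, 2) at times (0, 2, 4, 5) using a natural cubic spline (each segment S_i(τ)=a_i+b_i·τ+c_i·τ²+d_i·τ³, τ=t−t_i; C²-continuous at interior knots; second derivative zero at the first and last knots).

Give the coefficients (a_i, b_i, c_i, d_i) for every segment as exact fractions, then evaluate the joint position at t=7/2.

  seg 0: a=3 b=-64/11 c=0 d=5/11
  seg 1: a=-5 b=-4/11 c=30/11 d=-57/88
  seg 2: a=0 b=61/22 c=-51/44 d=17/44
S(7/2) = -1123/704

Δ: Δ0=-4, Δ1=5/2, Δ2=2
row 1: diag=8, rhs=39; c'=1/4, d'=39/8
row 2: denom=6−2·1/4=11/2; d'=(-3−2·39/8)/(11/2)=-51/22
back: M2=-51/22
back: M1=39/8−1/4·-51/22=60/11
M: M0=0, M1=60/11, M2=-51/22, M3=0
seg 0: a=3, c=M0/2=0, d=(M1−M0)/(6·2)=5/11, b=Δ0−h0·(2M0+M1)/6=-64/11
seg 1: a=-5, c=M1/2=30/11, d=(M2−M1)/(6·2)=-57/88, b=Δ1−h1·(2M1+M2)/6=-4/11
seg 2: a=0, c=M2/2=-51/44, d=(M3−M2)/(6·1)=17/44, b=Δ2−h2·(2M2+M3)/6=61/22
t_q=7/2 → seg 1, τ=3/2; S=-5+-4/11·τ+30/11·τ²+-57/88·τ³=-1123/704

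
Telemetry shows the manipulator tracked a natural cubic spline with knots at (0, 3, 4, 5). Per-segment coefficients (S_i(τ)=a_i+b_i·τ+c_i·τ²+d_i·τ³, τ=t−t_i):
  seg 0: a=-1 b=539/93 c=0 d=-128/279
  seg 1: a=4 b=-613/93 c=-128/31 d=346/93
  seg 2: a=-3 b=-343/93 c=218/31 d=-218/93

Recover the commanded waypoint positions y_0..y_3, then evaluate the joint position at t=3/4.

y_0=-1 y_1=4 y_2=-3 y_3=-2
S(3/4) = 391/124

y_0 = S_0(0) = a_0 = -1
y_1 = S_1(0) = a_1 = 4
y_2 = S_2(0) = a_2 = -3
y_3 = S_2(1) = -2
t_q=3/4 is in segment 0 (τ=3/4); S_0(τ)=391/124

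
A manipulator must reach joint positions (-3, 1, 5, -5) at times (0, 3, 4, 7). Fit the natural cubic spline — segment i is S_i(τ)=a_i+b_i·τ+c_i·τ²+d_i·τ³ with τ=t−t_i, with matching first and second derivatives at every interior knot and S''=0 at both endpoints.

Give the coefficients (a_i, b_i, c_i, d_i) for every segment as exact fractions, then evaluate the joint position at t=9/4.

Δ: Δ0=4/3, Δ1=4, Δ2=-10/3
row 1: diag=8, rhs=16; c'=1/8, d'=2
row 2: denom=8−1·1/8=63/8; d'=(-44−1·2)/(63/8)=-368/63
back: M2=-368/63
back: M1=2−1/8·-368/63=172/63
M: M0=0, M1=172/63, M2=-368/63, M3=0
seg 0: a=-3, c=M0/2=0, d=(M1−M0)/(6·3)=86/567, b=Δ0−h0·(2M0+M1)/6=-2/63
seg 1: a=1, c=M1/2=86/63, d=(M2−M1)/(6·1)=-10/7, b=Δ1−h1·(2M1+M2)/6=256/63
seg 2: a=5, c=M2/2=-184/63, d=(M3−M2)/(6·3)=184/567, b=Δ2−h2·(2M2+M3)/6=158/63
t_q=9/4 → seg 0, τ=9/4; S=-3+-2/63·τ+0·τ²+86/567·τ³=-43/32

  seg 0: a=-3 b=-2/63 c=0 d=86/567
  seg 1: a=1 b=256/63 c=86/63 d=-10/7
  seg 2: a=5 b=158/63 c=-184/63 d=184/567
S(9/4) = -43/32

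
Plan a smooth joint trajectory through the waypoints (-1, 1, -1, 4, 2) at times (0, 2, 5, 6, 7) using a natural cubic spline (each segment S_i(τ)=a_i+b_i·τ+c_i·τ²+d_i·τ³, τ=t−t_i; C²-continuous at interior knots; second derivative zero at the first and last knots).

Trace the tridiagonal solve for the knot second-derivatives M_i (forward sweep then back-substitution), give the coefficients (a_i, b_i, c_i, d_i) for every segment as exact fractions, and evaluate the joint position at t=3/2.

  seg 0: a=-1 b=833/411 c=0 d=-211/822
  seg 1: a=1 b=-433/411 c=-211/137 d=686/1233
  seg 2: a=-1 b=1943/411 c=475/137 d=-1313/411
  seg 3: a=4 b=854/411 c=-838/137 d=838/411
S(3/2) = 2573/2192

Δ: Δ0=1, Δ1=-2/3, Δ2=5, Δ3=-2
row 1: diag=10, rhs=-10; c'=3/10, d'=-1
row 2: denom=8−3·3/10=71/10; d'=(34−3·-1)/(71/10)=370/71
row 3: denom=4−1·10/71=274/71; d'=(-42−1·370/71)/(274/71)=-1676/137
back: M3=-1676/137
back: M2=370/71−10/71·-1676/137=950/137
back: M1=-1−3/10·950/137=-422/137
M: M0=0, M1=-422/137, M2=950/137, M3=-1676/137, M4=0
seg 0: a=-1, c=M0/2=0, d=(M1−M0)/(6·2)=-211/822, b=Δ0−h0·(2M0+M1)/6=833/411
seg 1: a=1, c=M1/2=-211/137, d=(M2−M1)/(6·3)=686/1233, b=Δ1−h1·(2M1+M2)/6=-433/411
seg 2: a=-1, c=M2/2=475/137, d=(M3−M2)/(6·1)=-1313/411, b=Δ2−h2·(2M2+M3)/6=1943/411
seg 3: a=4, c=M3/2=-838/137, d=(M4−M3)/(6·1)=838/411, b=Δ3−h3·(2M3+M4)/6=854/411
t_q=3/2 → seg 0, τ=3/2; S=-1+833/411·τ+0·τ²+-211/822·τ³=2573/2192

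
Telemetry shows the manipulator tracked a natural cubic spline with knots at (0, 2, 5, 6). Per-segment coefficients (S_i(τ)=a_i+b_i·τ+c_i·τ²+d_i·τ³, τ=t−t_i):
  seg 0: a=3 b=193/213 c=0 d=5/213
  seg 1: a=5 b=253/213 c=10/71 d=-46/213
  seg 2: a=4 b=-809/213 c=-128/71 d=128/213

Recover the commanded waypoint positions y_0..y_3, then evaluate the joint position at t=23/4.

y_0 = S_0(0) = a_0 = 3
y_1 = S_1(0) = a_1 = 5
y_2 = S_2(0) = a_2 = 4
y_3 = S_2(1) = -1
t_q=23/4 is in segment 2 (τ=3/4); S_2(τ)=111/284

y_0=3 y_1=5 y_2=4 y_3=-1
S(23/4) = 111/284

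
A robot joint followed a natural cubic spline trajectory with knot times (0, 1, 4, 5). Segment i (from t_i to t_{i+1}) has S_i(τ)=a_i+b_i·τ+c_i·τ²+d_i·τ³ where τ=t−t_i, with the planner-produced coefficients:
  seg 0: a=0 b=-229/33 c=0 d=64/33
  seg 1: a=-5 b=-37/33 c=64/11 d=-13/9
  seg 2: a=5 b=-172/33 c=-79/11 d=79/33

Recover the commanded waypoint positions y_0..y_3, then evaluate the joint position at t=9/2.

y_0=0 y_1=-5 y_2=5 y_3=-5
S(9/2) = 79/88

y_0 = S_0(0) = a_0 = 0
y_1 = S_1(0) = a_1 = -5
y_2 = S_2(0) = a_2 = 5
y_3 = S_2(1) = -5
t_q=9/2 is in segment 2 (τ=1/2); S_2(τ)=79/88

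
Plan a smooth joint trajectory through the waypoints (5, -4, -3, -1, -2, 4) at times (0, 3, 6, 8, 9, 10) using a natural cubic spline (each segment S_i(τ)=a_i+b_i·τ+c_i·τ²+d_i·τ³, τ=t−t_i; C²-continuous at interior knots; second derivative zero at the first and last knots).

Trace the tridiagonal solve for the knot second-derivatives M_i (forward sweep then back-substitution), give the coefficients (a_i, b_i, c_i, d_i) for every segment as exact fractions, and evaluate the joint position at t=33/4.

Δ: Δ0=-3, Δ1=1/3, Δ2=1, Δ3=-1, Δ4=6
row 1: diag=12, rhs=20; c'=1/4, d'=5/3
row 2: denom=10−3·1/4=37/4; d'=(4−3·5/3)/(37/4)=-4/37
row 3: denom=6−2·8/37=206/37; d'=(-12−2·-4/37)/(206/37)=-218/103
row 4: denom=4−1·37/206=787/206; d'=(42−1·-218/103)/(787/206)=9088/787
back: M4=9088/787
back: M3=-218/103−37/206·9088/787=-3298/787
back: M2=-4/37−8/37·-3298/787=628/787
back: M1=5/3−1/4·628/787=3464/2361
M: M0=0, M1=3464/2361, M2=628/787, M3=-3298/787, M4=9088/787, M5=0
seg 0: a=5, c=M0/2=0, d=(M1−M0)/(6·3)=1732/21249, b=Δ0−h0·(2M0+M1)/6=-8815/2361
seg 1: a=-4, c=M1/2=1732/2361, d=(M2−M1)/(6·3)=-790/21249, b=Δ1−h1·(2M1+M2)/6=-3619/2361
seg 2: a=-3, c=M2/2=314/787, d=(M3−M2)/(6·2)=-1963/4722, b=Δ2−h2·(2M2+M3)/6=4403/2361
seg 3: a=-1, c=M3/2=-1649/787, d=(M4−M3)/(6·1)=6193/2361, b=Δ3−h3·(2M3+M4)/6=-3607/2361
seg 4: a=-2, c=M4/2=4544/787, d=(M5−M4)/(6·1)=-4544/2361, b=Δ4−h4·(2M4+M5)/6=5078/2361
t_q=33/4 → seg 3, τ=1/4; S=-1+-3607/2361·τ+-1649/787·τ²+6193/2361·τ³=-74137/50368

  seg 0: a=5 b=-8815/2361 c=0 d=1732/21249
  seg 1: a=-4 b=-3619/2361 c=1732/2361 d=-790/21249
  seg 2: a=-3 b=4403/2361 c=314/787 d=-1963/4722
  seg 3: a=-1 b=-3607/2361 c=-1649/787 d=6193/2361
  seg 4: a=-2 b=5078/2361 c=4544/787 d=-4544/2361
S(33/4) = -74137/50368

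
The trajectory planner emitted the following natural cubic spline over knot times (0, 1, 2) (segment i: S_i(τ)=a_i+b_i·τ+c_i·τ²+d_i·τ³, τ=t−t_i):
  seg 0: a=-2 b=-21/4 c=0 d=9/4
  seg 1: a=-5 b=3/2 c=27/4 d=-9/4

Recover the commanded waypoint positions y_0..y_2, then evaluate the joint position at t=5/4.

y_0=-2 y_1=-5 y_2=1
S(5/4) = -1085/256

y_0 = S_0(0) = a_0 = -2
y_1 = S_1(0) = a_1 = -5
y_2 = S_1(1) = 1
t_q=5/4 is in segment 1 (τ=1/4); S_1(τ)=-1085/256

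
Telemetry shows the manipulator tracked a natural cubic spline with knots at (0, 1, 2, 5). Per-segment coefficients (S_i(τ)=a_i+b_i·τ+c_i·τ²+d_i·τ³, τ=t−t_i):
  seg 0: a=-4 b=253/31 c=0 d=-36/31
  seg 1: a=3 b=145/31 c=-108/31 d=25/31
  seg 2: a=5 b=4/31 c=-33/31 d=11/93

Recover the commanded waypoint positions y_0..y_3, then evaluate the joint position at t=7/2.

y_0=-4 y_1=3 y_2=5 y_3=-1
S(7/2) = 793/248

y_0 = S_0(0) = a_0 = -4
y_1 = S_1(0) = a_1 = 3
y_2 = S_2(0) = a_2 = 5
y_3 = S_2(3) = -1
t_q=7/2 is in segment 2 (τ=3/2); S_2(τ)=793/248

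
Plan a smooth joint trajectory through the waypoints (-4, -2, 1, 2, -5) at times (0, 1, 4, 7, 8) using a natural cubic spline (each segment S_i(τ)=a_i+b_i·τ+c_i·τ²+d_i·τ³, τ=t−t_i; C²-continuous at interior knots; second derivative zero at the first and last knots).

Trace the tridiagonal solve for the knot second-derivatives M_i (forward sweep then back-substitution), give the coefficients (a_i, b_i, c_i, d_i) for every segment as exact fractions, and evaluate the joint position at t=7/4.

Δ: Δ0=2, Δ1=1, Δ2=1/3, Δ3=-7
row 1: diag=8, rhs=-6; c'=3/8, d'=-3/4
row 2: denom=12−3·3/8=87/8; d'=(-4−3·-3/4)/(87/8)=-14/87
row 3: denom=8−3·8/29=208/29; d'=(-44−3·-14/87)/(208/29)=-631/104
back: M3=-631/104
back: M2=-14/87−8/29·-631/104=59/39
back: M1=-3/4−3/8·59/39=-137/104
M: M0=0, M1=-137/104, M2=59/39, M3=-631/104, M4=0
seg 0: a=-4, c=M0/2=0, d=(M1−M0)/(6·1)=-137/624, b=Δ0−h0·(2M0+M1)/6=1385/624
seg 1: a=-2, c=M1/2=-137/208, d=(M2−M1)/(6·3)=883/5616, b=Δ1−h1·(2M1+M2)/6=487/312
seg 2: a=1, c=M2/2=59/78, d=(M3−M2)/(6·3)=-2365/5616, b=Δ2−h2·(2M2+M3)/6=89/48
seg 3: a=2, c=M3/2=-631/208, d=(M4−M3)/(6·1)=631/624, b=Δ3−h3·(2M3+M4)/6=-1553/312
t_q=7/4 → seg 1, τ=3/4; S=-2+487/312·τ+-137/208·τ²+883/5616·τ³=-15089/13312

  seg 0: a=-4 b=1385/624 c=0 d=-137/624
  seg 1: a=-2 b=487/312 c=-137/208 d=883/5616
  seg 2: a=1 b=89/48 c=59/78 d=-2365/5616
  seg 3: a=2 b=-1553/312 c=-631/208 d=631/624
S(7/4) = -15089/13312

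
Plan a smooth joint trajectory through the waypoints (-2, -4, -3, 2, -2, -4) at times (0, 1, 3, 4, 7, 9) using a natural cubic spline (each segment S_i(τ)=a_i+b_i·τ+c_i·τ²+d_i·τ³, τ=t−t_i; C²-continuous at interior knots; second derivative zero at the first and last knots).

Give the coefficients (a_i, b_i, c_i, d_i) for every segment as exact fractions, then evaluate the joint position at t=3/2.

Δ: Δ0=-2, Δ1=1/2, Δ2=5, Δ3=-4/3, Δ4=-1
row 1: diag=6, rhs=15; c'=1/3, d'=5/2
row 2: denom=6−2·1/3=16/3; d'=(27−2·5/2)/(16/3)=33/8
row 3: denom=8−1·3/16=125/16; d'=(-38−1·33/8)/(125/16)=-674/125
row 4: denom=10−3·48/125=1106/125; d'=(2−3·-674/125)/(1106/125)=1136/553
back: M4=1136/553
back: M3=-674/125−48/125·1136/553=-3418/553
back: M2=33/8−3/16·-3418/553=2922/553
back: M1=5/2−1/3·2922/553=817/1106
M: M0=0, M1=817/1106, M2=2922/553, M3=-3418/553, M4=1136/553, M5=0
seg 0: a=-2, c=M0/2=0, d=(M1−M0)/(6·1)=817/6636, b=Δ0−h0·(2M0+M1)/6=-14089/6636
seg 1: a=-4, c=M1/2=817/2212, d=(M2−M1)/(6·2)=5027/13272, b=Δ1−h1·(2M1+M2)/6=-5819/3318
seg 2: a=-3, c=M2/2=1461/553, d=(M3−M2)/(6·1)=-3170/1659, b=Δ2−h2·(2M2+M3)/6=7082/1659
seg 3: a=2, c=M3/2=-1709/553, d=(M4−M3)/(6·3)=253/553, b=Δ3−h3·(2M3+M4)/6=6338/1659
seg 4: a=-2, c=M4/2=568/553, d=(M5−M4)/(6·2)=-284/1659, b=Δ4−h4·(2M4+M5)/6=-3931/1659
t_q=3/2 → seg 1, τ=1/2; S=-4+-5819/3318·τ+817/2212·τ²+5027/13272·τ³=-167659/35392

  seg 0: a=-2 b=-14089/6636 c=0 d=817/6636
  seg 1: a=-4 b=-5819/3318 c=817/2212 d=5027/13272
  seg 2: a=-3 b=7082/1659 c=1461/553 d=-3170/1659
  seg 3: a=2 b=6338/1659 c=-1709/553 d=253/553
  seg 4: a=-2 b=-3931/1659 c=568/553 d=-284/1659
S(3/2) = -167659/35392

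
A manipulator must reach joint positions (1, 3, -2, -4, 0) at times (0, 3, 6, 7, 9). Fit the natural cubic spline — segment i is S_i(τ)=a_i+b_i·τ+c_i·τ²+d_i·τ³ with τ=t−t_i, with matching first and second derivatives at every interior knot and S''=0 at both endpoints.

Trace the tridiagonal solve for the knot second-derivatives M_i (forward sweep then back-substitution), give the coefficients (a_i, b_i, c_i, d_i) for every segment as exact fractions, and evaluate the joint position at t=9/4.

  seg 0: a=1 b=41/34 c=0 d=-55/918
  seg 1: a=3 b=-7/17 c=-55/102 d=37/918
  seg 2: a=-2 b=-87/34 c=-3/17 d=25/34
  seg 3: a=-4 b=-12/17 c=69/34 d=-23/68
S(9/4) = 6595/2176

Δ: Δ0=2/3, Δ1=-5/3, Δ2=-2, Δ3=2
row 1: diag=12, rhs=-14; c'=1/4, d'=-7/6
row 2: denom=8−3·1/4=29/4; d'=(-2−3·-7/6)/(29/4)=6/29
row 3: denom=6−1·4/29=170/29; d'=(24−1·6/29)/(170/29)=69/17
back: M3=69/17
back: M2=6/29−4/29·69/17=-6/17
back: M1=-7/6−1/4·-6/17=-55/51
M: M0=0, M1=-55/51, M2=-6/17, M3=69/17, M4=0
seg 0: a=1, c=M0/2=0, d=(M1−M0)/(6·3)=-55/918, b=Δ0−h0·(2M0+M1)/6=41/34
seg 1: a=3, c=M1/2=-55/102, d=(M2−M1)/(6·3)=37/918, b=Δ1−h1·(2M1+M2)/6=-7/17
seg 2: a=-2, c=M2/2=-3/17, d=(M3−M2)/(6·1)=25/34, b=Δ2−h2·(2M2+M3)/6=-87/34
seg 3: a=-4, c=M3/2=69/34, d=(M4−M3)/(6·2)=-23/68, b=Δ3−h3·(2M3+M4)/6=-12/17
t_q=9/4 → seg 0, τ=9/4; S=1+41/34·τ+0·τ²+-55/918·τ³=6595/2176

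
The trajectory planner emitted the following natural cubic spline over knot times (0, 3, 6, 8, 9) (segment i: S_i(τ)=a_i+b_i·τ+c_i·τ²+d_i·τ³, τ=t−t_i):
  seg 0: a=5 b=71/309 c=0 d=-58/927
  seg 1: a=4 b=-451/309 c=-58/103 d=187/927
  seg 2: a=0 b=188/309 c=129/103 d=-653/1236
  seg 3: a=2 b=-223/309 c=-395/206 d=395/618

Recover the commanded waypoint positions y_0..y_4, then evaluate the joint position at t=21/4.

y_0 = S_0(0) = a_0 = 5
y_1 = S_1(0) = a_1 = 4
y_2 = S_2(0) = a_2 = 0
y_3 = S_3(0) = a_3 = 2
y_4 = S_3(1) = 0
t_q=21/4 is in segment 1 (τ=9/4); S_1(τ)=1075/6592

y_0=5 y_1=4 y_2=0 y_3=2 y_4=0
S(21/4) = 1075/6592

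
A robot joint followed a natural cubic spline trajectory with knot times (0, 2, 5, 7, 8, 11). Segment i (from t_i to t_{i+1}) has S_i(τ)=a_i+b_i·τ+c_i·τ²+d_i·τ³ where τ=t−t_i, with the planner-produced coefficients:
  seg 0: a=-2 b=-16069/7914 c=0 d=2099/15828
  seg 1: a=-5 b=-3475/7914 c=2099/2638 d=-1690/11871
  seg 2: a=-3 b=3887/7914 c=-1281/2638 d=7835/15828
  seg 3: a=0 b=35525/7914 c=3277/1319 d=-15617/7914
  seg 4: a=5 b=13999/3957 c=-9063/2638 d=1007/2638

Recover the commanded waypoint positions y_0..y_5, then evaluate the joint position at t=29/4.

y_0 = S_0(0) = a_0 = -2
y_1 = S_1(0) = a_1 = -5
y_2 = S_2(0) = a_2 = -3
y_3 = S_3(0) = a_3 = 0
y_4 = S_4(0) = a_4 = 5
y_5 = S_4(3) = -5
t_q=29/4 is in segment 3 (τ=1/4); S_3(τ)=210477/168832

y_0=-2 y_1=-5 y_2=-3 y_3=0 y_4=5 y_5=-5
S(29/4) = 210477/168832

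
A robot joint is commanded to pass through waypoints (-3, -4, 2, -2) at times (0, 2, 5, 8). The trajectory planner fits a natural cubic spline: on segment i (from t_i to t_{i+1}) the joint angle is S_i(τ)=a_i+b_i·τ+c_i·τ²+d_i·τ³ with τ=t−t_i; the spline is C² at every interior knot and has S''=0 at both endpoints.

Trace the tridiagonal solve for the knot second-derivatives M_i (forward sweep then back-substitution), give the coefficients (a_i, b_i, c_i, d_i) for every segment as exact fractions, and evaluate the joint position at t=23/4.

  seg 0: a=-3 b=-271/222 c=0 d=20/111
  seg 1: a=-4 b=209/222 c=40/37 d=-485/1998
  seg 2: a=2 b=97/111 c=-245/222 d=245/1998
S(23/4) = 9881/4736

Δ: Δ0=-1/2, Δ1=2, Δ2=-4/3
row 1: diag=10, rhs=15; c'=3/10, d'=3/2
row 2: denom=12−3·3/10=111/10; d'=(-20−3·3/2)/(111/10)=-245/111
back: M2=-245/111
back: M1=3/2−3/10·-245/111=80/37
M: M0=0, M1=80/37, M2=-245/111, M3=0
seg 0: a=-3, c=M0/2=0, d=(M1−M0)/(6·2)=20/111, b=Δ0−h0·(2M0+M1)/6=-271/222
seg 1: a=-4, c=M1/2=40/37, d=(M2−M1)/(6·3)=-485/1998, b=Δ1−h1·(2M1+M2)/6=209/222
seg 2: a=2, c=M2/2=-245/222, d=(M3−M2)/(6·3)=245/1998, b=Δ2−h2·(2M2+M3)/6=97/111
t_q=23/4 → seg 2, τ=3/4; S=2+97/111·τ+-245/222·τ²+245/1998·τ³=9881/4736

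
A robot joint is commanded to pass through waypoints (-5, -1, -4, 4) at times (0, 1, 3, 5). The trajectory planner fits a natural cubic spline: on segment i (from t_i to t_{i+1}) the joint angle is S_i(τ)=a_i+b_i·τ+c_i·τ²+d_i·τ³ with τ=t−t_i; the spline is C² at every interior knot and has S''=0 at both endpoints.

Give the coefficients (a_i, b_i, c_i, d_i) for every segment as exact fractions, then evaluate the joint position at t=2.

Δ: Δ0=4, Δ1=-3/2, Δ2=4
row 1: diag=6, rhs=-33; c'=1/3, d'=-11/2
row 2: denom=8−2·1/3=22/3; d'=(33−2·-11/2)/(22/3)=6
back: M2=6
back: M1=-11/2−1/3·6=-15/2
M: M0=0, M1=-15/2, M2=6, M3=0
seg 0: a=-5, c=M0/2=0, d=(M1−M0)/(6·1)=-5/4, b=Δ0−h0·(2M0+M1)/6=21/4
seg 1: a=-1, c=M1/2=-15/4, d=(M2−M1)/(6·2)=9/8, b=Δ1−h1·(2M1+M2)/6=3/2
seg 2: a=-4, c=M2/2=3, d=(M3−M2)/(6·2)=-1/2, b=Δ2−h2·(2M2+M3)/6=0
t_q=2 → seg 1, τ=1; S=-1+3/2·τ+-15/4·τ²+9/8·τ³=-17/8

  seg 0: a=-5 b=21/4 c=0 d=-5/4
  seg 1: a=-1 b=3/2 c=-15/4 d=9/8
  seg 2: a=-4 b=0 c=3 d=-1/2
S(2) = -17/8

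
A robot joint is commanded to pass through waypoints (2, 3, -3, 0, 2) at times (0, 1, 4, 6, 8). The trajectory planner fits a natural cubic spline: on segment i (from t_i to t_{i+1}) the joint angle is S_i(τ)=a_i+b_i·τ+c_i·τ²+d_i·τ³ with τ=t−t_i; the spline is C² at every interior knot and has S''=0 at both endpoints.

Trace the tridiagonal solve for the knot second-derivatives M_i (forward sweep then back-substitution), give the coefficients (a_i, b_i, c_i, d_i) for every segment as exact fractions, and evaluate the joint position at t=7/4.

Δ: Δ0=1, Δ1=-2, Δ2=3/2, Δ3=1
row 1: diag=8, rhs=-18; c'=3/8, d'=-9/4
row 2: denom=10−3·3/8=71/8; d'=(21−3·-9/4)/(71/8)=222/71
row 3: denom=8−2·16/71=536/71; d'=(-3−2·222/71)/(536/71)=-657/536
back: M3=-657/536
back: M2=222/71−16/71·-657/536=228/67
back: M1=-9/4−3/8·228/67=-945/268
M: M0=0, M1=-945/268, M2=228/67, M3=-657/536, M4=0
seg 0: a=2, c=M0/2=0, d=(M1−M0)/(6·1)=-315/536, b=Δ0−h0·(2M0+M1)/6=851/536
seg 1: a=3, c=M1/2=-945/536, d=(M2−M1)/(6·3)=619/1608, b=Δ1−h1·(2M1+M2)/6=-47/268
seg 2: a=-3, c=M2/2=114/67, d=(M3−M2)/(6·2)=-827/2144, b=Δ2−h2·(2M2+M3)/6=-193/536
seg 3: a=0, c=M3/2=-657/1072, d=(M4−M3)/(6·2)=219/2144, b=Δ3−h3·(2M3+M4)/6=487/268
t_q=7/4 → seg 1, τ=3/4; S=3+-47/268·τ+-945/536·τ²+619/1608·τ³=69951/34304

  seg 0: a=2 b=851/536 c=0 d=-315/536
  seg 1: a=3 b=-47/268 c=-945/536 d=619/1608
  seg 2: a=-3 b=-193/536 c=114/67 d=-827/2144
  seg 3: a=0 b=487/268 c=-657/1072 d=219/2144
S(7/4) = 69951/34304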